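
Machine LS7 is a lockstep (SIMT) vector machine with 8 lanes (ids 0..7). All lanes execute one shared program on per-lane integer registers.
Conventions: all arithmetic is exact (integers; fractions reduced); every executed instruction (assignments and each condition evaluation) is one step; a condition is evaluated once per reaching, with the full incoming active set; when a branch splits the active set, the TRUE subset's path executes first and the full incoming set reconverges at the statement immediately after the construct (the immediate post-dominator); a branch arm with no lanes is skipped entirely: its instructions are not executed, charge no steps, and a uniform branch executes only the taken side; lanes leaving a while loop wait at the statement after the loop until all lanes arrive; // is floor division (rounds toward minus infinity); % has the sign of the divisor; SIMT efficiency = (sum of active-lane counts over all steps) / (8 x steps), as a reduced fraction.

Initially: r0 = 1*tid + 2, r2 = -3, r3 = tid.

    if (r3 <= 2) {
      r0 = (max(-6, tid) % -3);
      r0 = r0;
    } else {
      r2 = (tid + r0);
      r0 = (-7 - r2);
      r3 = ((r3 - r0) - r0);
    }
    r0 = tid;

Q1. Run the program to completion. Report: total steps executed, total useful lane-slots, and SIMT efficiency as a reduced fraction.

Answer: 7 steps, 37 useful, 37/56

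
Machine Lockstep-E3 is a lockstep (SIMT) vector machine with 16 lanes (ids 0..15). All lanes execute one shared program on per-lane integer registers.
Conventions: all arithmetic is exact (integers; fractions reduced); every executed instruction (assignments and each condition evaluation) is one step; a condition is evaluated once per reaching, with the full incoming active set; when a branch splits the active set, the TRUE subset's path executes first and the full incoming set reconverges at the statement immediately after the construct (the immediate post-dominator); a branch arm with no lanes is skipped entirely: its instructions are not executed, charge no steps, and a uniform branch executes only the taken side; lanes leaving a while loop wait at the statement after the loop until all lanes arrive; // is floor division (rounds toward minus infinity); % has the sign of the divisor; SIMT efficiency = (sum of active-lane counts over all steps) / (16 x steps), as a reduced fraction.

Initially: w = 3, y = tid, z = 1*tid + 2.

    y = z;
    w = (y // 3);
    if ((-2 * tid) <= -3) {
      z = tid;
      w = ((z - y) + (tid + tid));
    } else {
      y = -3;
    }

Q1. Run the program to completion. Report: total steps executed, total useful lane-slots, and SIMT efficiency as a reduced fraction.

Answer: 6 steps, 78 useful, 13/16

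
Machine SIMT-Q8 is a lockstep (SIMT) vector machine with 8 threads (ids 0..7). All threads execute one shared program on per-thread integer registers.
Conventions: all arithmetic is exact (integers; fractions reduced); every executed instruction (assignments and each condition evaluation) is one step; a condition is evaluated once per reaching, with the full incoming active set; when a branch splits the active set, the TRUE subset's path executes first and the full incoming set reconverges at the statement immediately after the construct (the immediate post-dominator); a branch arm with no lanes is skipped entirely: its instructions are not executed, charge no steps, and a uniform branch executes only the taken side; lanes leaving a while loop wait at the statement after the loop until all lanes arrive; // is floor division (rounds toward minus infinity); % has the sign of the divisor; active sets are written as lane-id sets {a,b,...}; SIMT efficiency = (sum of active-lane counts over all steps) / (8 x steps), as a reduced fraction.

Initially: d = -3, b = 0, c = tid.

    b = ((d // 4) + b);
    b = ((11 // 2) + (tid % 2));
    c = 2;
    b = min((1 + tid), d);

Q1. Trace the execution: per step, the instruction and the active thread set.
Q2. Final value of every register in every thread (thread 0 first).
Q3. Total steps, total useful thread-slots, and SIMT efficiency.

step 0: b <- ((d // 4) + b)          {0,1,2,3,4,5,6,7}
step 1: b <- ((11 // 2) + (tid % 2)) {0,1,2,3,4,5,6,7}
step 2: c <- 2                       {0,1,2,3,4,5,6,7}
step 3: b <- min((1 + tid), d)       {0,1,2,3,4,5,6,7}

Answer: 4 steps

d: -3,-3,-3,-3,-3,-3,-3,-3
b: -3,-3,-3,-3,-3,-3,-3,-3
c: 2,2,2,2,2,2,2,2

steps = 4; useful = 32; efficiency = 32/32 = 1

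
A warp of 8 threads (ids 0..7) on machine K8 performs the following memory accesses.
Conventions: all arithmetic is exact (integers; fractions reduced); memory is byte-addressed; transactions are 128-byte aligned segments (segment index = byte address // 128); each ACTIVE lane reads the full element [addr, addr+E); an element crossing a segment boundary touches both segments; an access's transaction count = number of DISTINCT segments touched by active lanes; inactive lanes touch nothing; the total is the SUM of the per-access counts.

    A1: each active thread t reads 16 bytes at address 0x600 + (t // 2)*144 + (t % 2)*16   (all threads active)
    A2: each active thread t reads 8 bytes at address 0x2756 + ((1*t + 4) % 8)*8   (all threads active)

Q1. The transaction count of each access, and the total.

A1: 4 transactions
A2: 2 transactions

Answer: 4,2; total 6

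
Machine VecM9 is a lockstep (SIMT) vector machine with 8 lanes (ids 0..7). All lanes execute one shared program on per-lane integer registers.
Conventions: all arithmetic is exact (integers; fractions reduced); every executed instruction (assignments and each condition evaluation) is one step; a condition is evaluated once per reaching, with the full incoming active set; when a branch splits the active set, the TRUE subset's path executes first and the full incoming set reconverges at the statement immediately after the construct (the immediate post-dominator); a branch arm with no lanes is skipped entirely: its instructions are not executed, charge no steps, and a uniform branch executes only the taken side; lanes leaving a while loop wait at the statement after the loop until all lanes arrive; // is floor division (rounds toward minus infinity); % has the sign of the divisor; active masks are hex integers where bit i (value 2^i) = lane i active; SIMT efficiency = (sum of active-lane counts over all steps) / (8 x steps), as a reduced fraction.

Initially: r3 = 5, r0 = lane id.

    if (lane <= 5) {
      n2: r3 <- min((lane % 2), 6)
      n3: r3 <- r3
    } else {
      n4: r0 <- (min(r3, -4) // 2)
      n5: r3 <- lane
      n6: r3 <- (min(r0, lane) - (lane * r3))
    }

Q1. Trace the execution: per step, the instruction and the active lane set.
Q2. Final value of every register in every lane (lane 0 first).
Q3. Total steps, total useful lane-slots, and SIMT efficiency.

step 0: eval (lane <= 5)             0xff
step 1: r3 <- min((lane % 2), 6)     0x3f
step 2: r3 <- r3                     0x3f
step 3: r0 <- (min(r3, -4) // 2)     0xc0
step 4: r3 <- lane                   0xc0
step 5: r3 <- (min(r0, lane) - (lane * r3)) 0xc0

Answer: 6 steps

r3: 0,1,0,1,0,1,-38,-51
r0: 0,1,2,3,4,5,-2,-2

steps = 6; useful = 26; efficiency = 26/48 = 13/24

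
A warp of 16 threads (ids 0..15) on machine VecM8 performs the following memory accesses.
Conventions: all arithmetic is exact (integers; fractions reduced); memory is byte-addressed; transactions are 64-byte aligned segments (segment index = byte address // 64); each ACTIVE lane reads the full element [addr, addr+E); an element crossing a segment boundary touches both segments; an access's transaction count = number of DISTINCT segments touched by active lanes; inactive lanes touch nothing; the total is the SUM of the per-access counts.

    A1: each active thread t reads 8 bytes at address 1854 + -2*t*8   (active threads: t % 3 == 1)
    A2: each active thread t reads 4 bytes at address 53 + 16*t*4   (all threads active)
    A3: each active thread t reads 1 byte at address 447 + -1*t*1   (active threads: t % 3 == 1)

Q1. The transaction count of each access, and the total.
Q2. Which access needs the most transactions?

A1: 4 transactions
A2: 16 transactions
A3: 1 transaction

Answer: 4,16,1; total 21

Answer: A2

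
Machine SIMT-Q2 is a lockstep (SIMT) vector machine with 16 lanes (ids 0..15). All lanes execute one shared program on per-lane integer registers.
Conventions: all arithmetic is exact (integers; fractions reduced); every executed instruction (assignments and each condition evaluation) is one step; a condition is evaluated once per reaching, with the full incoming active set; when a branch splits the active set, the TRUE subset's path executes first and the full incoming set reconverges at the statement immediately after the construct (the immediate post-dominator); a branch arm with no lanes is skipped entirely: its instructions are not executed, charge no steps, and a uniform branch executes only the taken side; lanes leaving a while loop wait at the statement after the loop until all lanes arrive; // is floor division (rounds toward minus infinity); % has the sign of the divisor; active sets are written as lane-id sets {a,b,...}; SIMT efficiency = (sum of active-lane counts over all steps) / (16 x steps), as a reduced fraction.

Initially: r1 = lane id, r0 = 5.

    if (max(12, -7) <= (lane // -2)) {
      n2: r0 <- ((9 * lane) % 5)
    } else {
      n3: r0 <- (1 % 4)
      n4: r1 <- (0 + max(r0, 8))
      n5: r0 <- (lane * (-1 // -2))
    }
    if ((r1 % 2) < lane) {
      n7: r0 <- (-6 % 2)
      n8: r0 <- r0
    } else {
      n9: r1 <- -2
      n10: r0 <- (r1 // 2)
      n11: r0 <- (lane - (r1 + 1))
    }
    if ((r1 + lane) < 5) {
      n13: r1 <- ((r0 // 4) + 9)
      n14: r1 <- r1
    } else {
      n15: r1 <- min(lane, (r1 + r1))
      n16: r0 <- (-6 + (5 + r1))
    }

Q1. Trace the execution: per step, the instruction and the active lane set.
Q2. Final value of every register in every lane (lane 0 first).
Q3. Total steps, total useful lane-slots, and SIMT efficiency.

step 0: eval (max(12, -7) <= (lane // -2)) {0,1,2,3,4,5,6,7,8,9,10,11,12,13,14,15}
step 1: r0 <- (1 % 4)                {0,1,2,3,4,5,6,7,8,9,10,11,12,13,14,15}
step 2: r1 <- (0 + max(r0, 8))       {0,1,2,3,4,5,6,7,8,9,10,11,12,13,14,15}
step 3: r0 <- (lane * (-1 // -2))    {0,1,2,3,4,5,6,7,8,9,10,11,12,13,14,15}
step 4: eval ((r1 % 2) < lane)       {0,1,2,3,4,5,6,7,8,9,10,11,12,13,14,15}
step 5: r0 <- (-6 % 2)               {1,2,3,4,5,6,7,8,9,10,11,12,13,14,15}
step 6: r0 <- r0                     {1,2,3,4,5,6,7,8,9,10,11,12,13,14,15}
step 7: r1 <- -2                     {0}
step 8: r0 <- (r1 // 2)              {0}
step 9: r0 <- (lane - (r1 + 1))      {0}
step 10: eval ((r1 + lane) < 5)       {0,1,2,3,4,5,6,7,8,9,10,11,12,13,14,15}
step 11: r1 <- ((r0 // 4) + 9)        {0}
step 12: r1 <- r1                     {0}
step 13: r1 <- min(lane, (r1 + r1))   {1,2,3,4,5,6,7,8,9,10,11,12,13,14,15}
step 14: r0 <- (-6 + (5 + r1))        {1,2,3,4,5,6,7,8,9,10,11,12,13,14,15}

Answer: 15 steps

r1: 9,1,2,3,4,5,6,7,8,9,10,11,12,13,14,15
r0: 1,0,1,2,3,4,5,6,7,8,9,10,11,12,13,14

steps = 15; useful = 161; efficiency = 161/240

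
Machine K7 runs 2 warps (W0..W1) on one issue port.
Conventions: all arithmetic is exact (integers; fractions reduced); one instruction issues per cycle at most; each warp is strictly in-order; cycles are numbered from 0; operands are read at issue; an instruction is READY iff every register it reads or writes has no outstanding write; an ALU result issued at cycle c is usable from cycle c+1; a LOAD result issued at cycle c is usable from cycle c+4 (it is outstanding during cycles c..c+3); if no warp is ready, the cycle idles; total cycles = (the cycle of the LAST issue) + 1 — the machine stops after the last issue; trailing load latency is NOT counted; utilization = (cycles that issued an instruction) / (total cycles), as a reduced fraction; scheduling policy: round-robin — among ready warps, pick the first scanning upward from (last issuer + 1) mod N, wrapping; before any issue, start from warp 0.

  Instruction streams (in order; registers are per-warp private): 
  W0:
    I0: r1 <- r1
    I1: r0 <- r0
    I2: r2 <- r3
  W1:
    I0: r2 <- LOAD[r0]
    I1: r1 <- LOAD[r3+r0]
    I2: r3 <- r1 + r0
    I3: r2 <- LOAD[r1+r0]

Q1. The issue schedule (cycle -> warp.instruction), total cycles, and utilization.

cycle 0: W0.I0
cycle 1: W1.I0
cycle 2: W0.I1
cycle 3: W1.I1
cycle 4: W0.I2
cycle 5: idle
cycle 6: idle
cycle 7: W1.I2
cycle 8: W1.I3

Answer: 9 cycles, utilization 7/9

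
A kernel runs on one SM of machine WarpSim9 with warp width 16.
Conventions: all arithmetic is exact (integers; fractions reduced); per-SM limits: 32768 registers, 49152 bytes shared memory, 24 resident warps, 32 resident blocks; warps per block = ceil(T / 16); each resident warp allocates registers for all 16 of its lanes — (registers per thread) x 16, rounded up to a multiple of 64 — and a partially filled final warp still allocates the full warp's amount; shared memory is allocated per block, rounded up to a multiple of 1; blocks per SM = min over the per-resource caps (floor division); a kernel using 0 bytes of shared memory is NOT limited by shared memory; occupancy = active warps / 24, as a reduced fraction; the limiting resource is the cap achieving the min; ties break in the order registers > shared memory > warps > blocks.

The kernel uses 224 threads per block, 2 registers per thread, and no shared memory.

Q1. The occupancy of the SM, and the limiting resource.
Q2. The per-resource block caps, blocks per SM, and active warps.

Answer: occupancy 7/12, limited by warps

registers: 36 blocks
shared memory: no limit (kernel uses none)
warps: 1 block
blocks: 32 blocks

Answer: 1 block, 14 active warps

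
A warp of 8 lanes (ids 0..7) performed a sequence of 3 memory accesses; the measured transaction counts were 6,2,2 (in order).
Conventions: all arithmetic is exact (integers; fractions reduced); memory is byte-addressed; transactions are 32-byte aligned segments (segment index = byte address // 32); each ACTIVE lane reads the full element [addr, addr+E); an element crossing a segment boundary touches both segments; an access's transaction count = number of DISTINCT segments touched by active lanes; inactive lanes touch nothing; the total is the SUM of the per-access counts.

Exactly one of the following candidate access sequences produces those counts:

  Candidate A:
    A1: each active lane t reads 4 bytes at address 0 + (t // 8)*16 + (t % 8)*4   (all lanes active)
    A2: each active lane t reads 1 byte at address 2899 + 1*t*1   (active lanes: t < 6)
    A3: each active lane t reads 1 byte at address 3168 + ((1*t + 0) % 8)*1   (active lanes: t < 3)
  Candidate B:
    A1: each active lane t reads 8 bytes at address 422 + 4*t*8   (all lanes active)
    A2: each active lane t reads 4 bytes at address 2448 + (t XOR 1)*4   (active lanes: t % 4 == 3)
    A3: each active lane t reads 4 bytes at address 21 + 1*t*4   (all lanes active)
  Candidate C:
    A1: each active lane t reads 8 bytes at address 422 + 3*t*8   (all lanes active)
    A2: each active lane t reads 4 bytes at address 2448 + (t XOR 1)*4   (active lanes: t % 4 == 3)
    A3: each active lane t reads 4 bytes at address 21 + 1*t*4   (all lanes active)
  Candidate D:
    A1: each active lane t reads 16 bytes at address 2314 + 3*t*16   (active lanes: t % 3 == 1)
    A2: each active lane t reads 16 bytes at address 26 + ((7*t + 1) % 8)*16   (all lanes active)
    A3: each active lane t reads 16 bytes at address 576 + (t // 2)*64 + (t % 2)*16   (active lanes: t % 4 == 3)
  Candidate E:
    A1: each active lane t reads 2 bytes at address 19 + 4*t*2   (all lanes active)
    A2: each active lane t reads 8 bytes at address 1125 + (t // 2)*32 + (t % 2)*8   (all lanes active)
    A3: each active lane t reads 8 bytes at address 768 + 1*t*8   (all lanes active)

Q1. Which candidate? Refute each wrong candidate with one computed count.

A: A1 gives 1 transaction, not 6
B: A1 gives 8 transactions, not 6
D: A1 gives 5 transactions, not 6
E: A1 gives 3 transactions, not 6
C: all counts match (6,2,2)

Answer: C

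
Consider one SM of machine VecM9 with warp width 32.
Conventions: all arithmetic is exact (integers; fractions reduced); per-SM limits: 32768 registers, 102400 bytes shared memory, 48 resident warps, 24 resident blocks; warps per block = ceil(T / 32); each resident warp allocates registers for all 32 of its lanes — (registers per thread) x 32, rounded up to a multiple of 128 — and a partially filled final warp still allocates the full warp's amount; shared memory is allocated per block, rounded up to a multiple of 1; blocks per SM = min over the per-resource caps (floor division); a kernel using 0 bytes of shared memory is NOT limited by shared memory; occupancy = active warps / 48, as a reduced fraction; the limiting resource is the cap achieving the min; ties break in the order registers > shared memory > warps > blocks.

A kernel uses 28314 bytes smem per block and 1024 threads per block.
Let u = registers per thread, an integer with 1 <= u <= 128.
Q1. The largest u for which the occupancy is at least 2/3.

Answer: u = 32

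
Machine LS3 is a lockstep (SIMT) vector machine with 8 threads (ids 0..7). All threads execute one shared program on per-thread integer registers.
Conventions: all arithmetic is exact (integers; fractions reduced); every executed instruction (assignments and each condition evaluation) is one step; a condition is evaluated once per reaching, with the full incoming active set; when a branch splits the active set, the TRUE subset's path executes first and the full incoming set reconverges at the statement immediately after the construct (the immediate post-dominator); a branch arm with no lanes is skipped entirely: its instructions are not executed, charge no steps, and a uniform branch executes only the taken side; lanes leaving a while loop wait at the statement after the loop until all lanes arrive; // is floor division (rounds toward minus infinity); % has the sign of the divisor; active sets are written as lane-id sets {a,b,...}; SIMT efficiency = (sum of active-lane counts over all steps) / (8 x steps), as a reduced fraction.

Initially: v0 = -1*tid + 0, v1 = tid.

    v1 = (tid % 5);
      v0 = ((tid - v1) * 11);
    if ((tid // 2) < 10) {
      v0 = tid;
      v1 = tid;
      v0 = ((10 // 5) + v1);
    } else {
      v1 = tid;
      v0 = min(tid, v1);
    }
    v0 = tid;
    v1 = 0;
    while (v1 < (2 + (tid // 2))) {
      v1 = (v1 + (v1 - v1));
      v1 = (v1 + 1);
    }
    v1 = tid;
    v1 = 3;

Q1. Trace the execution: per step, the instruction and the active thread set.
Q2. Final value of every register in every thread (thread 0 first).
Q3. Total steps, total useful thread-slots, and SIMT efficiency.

step 0: v1 <- (tid % 5)              {0,1,2,3,4,5,6,7}
step 1: v0 <- ((tid - v1) * 11)      {0,1,2,3,4,5,6,7}
step 2: eval ((tid // 2) < 10)       {0,1,2,3,4,5,6,7}
step 3: v0 <- tid                    {0,1,2,3,4,5,6,7}
step 4: v1 <- tid                    {0,1,2,3,4,5,6,7}
step 5: v0 <- ((10 // 5) + v1)       {0,1,2,3,4,5,6,7}
step 6: v0 <- tid                    {0,1,2,3,4,5,6,7}
step 7: v1 <- 0                      {0,1,2,3,4,5,6,7}
step 8: eval (v1 < (2 + (tid // 2))) {0,1,2,3,4,5,6,7}
step 9: v1 <- (v1 + (v1 - v1))       {0,1,2,3,4,5,6,7}
step 10: v1 <- (v1 + 1)               {0,1,2,3,4,5,6,7}
step 11: eval (v1 < (2 + (tid // 2))) {0,1,2,3,4,5,6,7}
step 12: v1 <- (v1 + (v1 - v1))       {0,1,2,3,4,5,6,7}
step 13: v1 <- (v1 + 1)               {0,1,2,3,4,5,6,7}
step 14: eval (v1 < (2 + (tid // 2))) {0,1,2,3,4,5,6,7}
step 15: v1 <- (v1 + (v1 - v1))       {2,3,4,5,6,7}
step 16: v1 <- (v1 + 1)               {2,3,4,5,6,7}
step 17: eval (v1 < (2 + (tid // 2))) {2,3,4,5,6,7}
step 18: v1 <- (v1 + (v1 - v1))       {4,5,6,7}
step 19: v1 <- (v1 + 1)               {4,5,6,7}
step 20: eval (v1 < (2 + (tid // 2))) {4,5,6,7}
step 21: v1 <- (v1 + (v1 - v1))       {6,7}
step 22: v1 <- (v1 + 1)               {6,7}
step 23: eval (v1 < (2 + (tid // 2))) {6,7}
step 24: v1 <- tid                    {0,1,2,3,4,5,6,7}
step 25: v1 <- 3                      {0,1,2,3,4,5,6,7}

Answer: 26 steps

v0: 0,1,2,3,4,5,6,7
v1: 3,3,3,3,3,3,3,3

steps = 26; useful = 172; efficiency = 172/208 = 43/52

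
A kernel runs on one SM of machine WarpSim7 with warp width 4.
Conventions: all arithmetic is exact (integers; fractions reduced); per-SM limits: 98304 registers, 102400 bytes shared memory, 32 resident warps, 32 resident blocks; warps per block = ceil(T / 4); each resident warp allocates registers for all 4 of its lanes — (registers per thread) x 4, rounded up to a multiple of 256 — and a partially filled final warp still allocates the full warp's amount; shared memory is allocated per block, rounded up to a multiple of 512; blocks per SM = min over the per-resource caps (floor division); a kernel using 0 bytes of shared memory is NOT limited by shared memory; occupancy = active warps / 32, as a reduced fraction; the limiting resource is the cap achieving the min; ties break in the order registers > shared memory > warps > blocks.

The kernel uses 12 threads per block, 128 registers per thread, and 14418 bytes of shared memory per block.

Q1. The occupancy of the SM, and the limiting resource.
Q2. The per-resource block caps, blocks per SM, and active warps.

Answer: occupancy 9/16, limited by shared memory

registers: 64 blocks
shared memory: 6 blocks
warps: 10 blocks
blocks: 32 blocks

Answer: 6 blocks, 18 active warps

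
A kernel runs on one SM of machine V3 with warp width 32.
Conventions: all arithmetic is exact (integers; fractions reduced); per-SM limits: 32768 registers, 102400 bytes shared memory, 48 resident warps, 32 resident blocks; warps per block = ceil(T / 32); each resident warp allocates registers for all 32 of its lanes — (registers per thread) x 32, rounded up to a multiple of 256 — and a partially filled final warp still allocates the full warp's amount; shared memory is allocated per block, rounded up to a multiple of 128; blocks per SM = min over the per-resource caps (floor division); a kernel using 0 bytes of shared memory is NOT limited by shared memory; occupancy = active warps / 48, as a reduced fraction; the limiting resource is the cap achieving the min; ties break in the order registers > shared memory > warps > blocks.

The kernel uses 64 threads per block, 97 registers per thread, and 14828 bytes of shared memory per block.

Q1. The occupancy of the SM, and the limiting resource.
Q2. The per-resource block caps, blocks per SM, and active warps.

Answer: occupancy 1/6, limited by registers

registers: 4 blocks
shared memory: 6 blocks
warps: 24 blocks
blocks: 32 blocks

Answer: 4 blocks, 8 active warps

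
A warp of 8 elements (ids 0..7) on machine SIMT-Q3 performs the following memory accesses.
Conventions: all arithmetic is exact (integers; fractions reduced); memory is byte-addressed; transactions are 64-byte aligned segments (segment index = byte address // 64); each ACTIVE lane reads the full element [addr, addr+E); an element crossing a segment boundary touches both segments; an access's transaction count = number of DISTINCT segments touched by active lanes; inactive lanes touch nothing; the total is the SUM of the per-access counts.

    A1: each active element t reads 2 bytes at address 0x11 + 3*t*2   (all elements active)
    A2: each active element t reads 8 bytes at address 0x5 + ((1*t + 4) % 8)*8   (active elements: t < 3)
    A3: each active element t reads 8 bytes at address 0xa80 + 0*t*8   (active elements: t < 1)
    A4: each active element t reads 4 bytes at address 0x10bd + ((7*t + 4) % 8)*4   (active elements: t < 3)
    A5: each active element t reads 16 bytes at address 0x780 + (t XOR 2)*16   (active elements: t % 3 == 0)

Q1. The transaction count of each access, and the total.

A1: 1 transaction
A2: 1 transaction
A3: 1 transaction
A4: 1 transaction
A5: 2 transactions

Answer: 1,1,1,1,2; total 6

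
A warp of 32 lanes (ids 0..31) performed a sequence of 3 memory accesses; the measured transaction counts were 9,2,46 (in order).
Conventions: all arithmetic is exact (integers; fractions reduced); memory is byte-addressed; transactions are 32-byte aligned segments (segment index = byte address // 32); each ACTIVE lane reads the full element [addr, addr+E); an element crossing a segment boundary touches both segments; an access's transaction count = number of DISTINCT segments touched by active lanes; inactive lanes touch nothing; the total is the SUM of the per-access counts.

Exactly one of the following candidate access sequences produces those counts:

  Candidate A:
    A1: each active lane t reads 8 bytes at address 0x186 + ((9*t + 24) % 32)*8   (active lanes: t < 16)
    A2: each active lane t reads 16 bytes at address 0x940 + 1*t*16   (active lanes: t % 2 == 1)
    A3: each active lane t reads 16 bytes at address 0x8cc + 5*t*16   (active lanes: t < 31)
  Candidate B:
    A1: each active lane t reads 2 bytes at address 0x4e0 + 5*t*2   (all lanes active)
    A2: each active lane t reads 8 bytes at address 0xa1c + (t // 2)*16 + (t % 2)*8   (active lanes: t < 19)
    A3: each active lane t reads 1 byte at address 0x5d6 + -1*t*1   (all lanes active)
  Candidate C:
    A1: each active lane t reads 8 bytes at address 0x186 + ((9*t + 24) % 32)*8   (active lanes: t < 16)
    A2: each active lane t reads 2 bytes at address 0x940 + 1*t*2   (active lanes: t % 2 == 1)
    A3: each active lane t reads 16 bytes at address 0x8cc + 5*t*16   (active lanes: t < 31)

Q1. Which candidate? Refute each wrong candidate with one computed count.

A: A2 gives 16 transactions, not 2
B: A1 gives 10 transactions, not 9
C: all counts match (9,2,46)

Answer: C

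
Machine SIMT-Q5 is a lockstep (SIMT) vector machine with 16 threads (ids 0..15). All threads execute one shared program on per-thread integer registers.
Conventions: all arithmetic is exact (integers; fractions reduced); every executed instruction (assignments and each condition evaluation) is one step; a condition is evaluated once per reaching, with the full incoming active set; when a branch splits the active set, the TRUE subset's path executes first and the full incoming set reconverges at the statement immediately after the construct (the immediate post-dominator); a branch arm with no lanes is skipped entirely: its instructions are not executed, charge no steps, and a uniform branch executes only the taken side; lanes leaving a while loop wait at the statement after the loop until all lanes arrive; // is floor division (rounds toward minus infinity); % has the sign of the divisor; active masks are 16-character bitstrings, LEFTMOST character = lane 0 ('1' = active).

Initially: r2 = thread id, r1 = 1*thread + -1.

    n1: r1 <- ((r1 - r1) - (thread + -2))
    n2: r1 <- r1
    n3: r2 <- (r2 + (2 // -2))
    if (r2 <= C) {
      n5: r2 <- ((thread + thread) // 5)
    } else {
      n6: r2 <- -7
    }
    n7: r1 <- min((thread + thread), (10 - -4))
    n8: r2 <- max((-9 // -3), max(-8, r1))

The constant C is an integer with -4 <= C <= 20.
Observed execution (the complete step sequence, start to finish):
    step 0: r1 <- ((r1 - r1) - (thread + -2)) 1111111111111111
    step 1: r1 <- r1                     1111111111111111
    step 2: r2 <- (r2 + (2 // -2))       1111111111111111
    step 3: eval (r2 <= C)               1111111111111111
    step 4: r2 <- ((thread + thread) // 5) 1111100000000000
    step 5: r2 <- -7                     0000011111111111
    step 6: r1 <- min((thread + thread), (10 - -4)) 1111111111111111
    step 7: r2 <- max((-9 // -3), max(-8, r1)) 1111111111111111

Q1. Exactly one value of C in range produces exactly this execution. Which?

Answer: C = 3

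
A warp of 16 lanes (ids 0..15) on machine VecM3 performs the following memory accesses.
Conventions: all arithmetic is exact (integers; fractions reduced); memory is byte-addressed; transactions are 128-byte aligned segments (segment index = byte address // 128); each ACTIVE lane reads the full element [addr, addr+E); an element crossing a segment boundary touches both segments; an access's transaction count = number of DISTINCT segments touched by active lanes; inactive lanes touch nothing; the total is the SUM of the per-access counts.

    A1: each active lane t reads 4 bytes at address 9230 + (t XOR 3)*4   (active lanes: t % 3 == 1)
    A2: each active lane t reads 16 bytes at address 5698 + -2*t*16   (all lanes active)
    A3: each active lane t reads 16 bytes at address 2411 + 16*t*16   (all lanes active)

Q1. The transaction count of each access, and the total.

A1: 1 transaction
A2: 5 transactions
A3: 16 transactions

Answer: 1,5,16; total 22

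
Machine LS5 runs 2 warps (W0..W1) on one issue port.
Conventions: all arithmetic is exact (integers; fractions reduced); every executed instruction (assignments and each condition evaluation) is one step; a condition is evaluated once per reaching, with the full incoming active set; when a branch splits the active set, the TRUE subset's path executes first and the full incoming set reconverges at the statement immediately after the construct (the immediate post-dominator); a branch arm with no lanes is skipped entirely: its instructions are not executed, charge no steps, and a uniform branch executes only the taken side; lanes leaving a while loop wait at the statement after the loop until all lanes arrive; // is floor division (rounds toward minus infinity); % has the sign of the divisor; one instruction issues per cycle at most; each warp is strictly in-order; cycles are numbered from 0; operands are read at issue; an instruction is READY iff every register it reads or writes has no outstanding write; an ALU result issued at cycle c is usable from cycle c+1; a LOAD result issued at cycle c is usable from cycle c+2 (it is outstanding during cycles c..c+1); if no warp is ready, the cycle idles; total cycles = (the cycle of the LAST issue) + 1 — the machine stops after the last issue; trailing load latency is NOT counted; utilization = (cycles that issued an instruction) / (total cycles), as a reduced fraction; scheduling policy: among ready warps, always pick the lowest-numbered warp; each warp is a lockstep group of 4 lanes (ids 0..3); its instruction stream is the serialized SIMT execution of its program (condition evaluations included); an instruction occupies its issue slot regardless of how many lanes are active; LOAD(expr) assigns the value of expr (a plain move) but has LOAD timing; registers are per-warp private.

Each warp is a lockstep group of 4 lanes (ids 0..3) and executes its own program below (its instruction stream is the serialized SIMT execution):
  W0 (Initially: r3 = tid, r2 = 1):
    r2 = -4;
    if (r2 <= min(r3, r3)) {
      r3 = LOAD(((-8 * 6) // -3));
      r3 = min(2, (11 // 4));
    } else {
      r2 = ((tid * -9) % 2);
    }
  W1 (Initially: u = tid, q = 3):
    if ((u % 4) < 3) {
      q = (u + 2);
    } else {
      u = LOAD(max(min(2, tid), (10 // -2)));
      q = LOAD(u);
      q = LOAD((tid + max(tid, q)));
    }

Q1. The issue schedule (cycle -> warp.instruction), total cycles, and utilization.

cycle 0: W0.I0
cycle 1: W0.I1
cycle 2: W0.I2
cycle 3: W1.I0
cycle 4: W0.I3
cycle 5: W1.I1
cycle 6: W1.I2
cycle 7: idle
cycle 8: W1.I3
cycle 9: idle
cycle 10: W1.I4

Answer: 11 cycles, utilization 9/11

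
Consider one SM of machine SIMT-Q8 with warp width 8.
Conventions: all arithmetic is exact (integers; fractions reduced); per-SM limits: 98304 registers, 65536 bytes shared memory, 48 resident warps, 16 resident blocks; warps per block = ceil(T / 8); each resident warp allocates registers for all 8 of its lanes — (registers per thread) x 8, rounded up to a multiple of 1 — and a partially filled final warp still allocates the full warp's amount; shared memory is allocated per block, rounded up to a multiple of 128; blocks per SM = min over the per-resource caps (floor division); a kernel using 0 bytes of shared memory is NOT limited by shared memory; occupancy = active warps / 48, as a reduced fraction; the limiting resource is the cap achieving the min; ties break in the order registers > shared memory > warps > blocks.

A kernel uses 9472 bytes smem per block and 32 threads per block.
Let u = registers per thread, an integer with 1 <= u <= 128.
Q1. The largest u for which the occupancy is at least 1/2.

Answer: u = 128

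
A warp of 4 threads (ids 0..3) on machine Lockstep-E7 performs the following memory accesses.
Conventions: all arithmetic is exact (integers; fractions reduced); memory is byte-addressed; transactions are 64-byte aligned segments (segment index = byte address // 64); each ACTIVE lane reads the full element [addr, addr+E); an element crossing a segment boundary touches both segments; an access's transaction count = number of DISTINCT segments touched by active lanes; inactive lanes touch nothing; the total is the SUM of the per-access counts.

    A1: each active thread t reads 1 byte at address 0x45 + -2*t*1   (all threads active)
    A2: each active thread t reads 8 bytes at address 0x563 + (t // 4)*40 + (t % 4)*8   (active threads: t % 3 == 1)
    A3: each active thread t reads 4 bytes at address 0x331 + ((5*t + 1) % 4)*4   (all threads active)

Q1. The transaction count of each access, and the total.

A1: 2 transactions
A2: 1 transaction
A3: 2 transactions

Answer: 2,1,2; total 5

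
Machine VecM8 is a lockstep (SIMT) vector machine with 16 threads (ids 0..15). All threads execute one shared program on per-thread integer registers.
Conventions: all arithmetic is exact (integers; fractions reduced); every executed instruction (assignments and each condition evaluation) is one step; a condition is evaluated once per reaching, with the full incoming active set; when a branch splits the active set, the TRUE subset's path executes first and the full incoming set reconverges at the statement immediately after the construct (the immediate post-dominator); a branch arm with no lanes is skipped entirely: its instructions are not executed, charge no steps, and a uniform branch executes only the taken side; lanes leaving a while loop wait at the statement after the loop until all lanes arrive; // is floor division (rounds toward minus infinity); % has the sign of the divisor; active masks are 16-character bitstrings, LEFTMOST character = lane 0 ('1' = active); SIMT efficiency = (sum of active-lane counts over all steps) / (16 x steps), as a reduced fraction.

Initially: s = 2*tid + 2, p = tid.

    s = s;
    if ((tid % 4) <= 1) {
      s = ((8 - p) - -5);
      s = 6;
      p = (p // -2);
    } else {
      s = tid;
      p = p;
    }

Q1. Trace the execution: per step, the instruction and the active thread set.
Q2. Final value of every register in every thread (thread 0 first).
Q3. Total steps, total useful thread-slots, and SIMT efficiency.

step 0: s <- s                       1111111111111111
step 1: eval ((tid % 4) <= 1)        1111111111111111
step 2: s <- ((8 - p) - -5)          1100110011001100
step 3: s <- 6                       1100110011001100
step 4: p <- (p // -2)               1100110011001100
step 5: s <- tid                     0011001100110011
step 6: p <- p                       0011001100110011

Answer: 7 steps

s: 6,6,2,3,6,6,6,7,6,6,10,11,6,6,14,15
p: 0,-1,2,3,-2,-3,6,7,-4,-5,10,11,-6,-7,14,15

steps = 7; useful = 72; efficiency = 72/112 = 9/14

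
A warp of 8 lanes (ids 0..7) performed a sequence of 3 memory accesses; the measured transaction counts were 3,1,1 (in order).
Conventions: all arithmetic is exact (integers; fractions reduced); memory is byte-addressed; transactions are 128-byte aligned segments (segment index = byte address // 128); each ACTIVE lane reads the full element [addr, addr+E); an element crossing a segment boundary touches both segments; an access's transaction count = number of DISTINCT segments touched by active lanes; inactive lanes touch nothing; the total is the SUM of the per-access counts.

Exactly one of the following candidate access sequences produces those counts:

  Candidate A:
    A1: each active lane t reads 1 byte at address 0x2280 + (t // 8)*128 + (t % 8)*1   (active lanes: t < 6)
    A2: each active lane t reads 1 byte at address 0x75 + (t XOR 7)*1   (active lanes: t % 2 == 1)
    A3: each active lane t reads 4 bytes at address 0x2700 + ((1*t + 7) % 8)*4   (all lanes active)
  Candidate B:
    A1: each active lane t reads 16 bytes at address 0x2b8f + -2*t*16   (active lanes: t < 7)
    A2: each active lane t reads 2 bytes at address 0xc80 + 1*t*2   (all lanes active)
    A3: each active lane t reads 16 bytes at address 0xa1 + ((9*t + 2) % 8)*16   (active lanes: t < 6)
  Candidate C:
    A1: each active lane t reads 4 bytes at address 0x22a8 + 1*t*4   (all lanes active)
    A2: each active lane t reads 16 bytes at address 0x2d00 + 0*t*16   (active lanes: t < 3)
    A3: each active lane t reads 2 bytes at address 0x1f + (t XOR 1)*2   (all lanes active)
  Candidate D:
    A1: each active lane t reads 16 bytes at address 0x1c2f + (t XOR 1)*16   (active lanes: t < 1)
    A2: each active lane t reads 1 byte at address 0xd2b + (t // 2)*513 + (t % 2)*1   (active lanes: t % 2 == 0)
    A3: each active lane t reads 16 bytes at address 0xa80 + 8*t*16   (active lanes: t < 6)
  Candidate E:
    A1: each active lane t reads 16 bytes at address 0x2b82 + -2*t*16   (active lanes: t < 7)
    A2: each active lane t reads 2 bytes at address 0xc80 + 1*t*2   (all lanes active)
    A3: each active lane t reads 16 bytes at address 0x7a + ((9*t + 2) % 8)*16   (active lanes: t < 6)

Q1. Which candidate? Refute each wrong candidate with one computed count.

A: A1 gives 1 transaction, not 3
B: A3 gives 2 transactions, not 1
C: A1 gives 1 transaction, not 3
D: A1 gives 1 transaction, not 3
E: all counts match (3,1,1)

Answer: E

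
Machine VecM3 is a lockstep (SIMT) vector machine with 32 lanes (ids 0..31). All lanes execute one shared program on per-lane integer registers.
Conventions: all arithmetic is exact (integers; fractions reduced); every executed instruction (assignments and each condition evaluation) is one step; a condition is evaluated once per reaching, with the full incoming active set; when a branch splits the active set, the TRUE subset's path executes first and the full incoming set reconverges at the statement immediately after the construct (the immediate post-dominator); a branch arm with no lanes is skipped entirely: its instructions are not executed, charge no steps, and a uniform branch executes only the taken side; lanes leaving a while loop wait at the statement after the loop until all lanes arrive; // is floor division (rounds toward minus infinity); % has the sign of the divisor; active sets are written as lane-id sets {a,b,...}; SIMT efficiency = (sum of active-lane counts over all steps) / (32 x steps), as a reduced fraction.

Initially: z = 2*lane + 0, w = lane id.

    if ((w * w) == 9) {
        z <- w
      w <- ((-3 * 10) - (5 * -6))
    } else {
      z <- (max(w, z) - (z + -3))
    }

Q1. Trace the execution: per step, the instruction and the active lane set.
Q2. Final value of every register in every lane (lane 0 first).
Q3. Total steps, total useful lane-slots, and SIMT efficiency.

step 0: eval ((w * w) == 9)          {0,1,2,3,4,5,6,7,8,9,10,11,12,13,14,15,16,17,18,19,20,21,22,23,24,25,26,27,28,29,30,31}
step 1: z <- w                       {3}
step 2: w <- ((-3 * 10) - (5 * -6))  {3}
step 3: z <- (max(w, z) - (z + -3))  {0,1,2,4,5,6,7,8,9,10,11,12,13,14,15,16,17,18,19,20,21,22,23,24,25,26,27,28,29,30,31}

Answer: 4 steps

z: 3,3,3,3,3,3,3,3,3,3,3,3,3,3,3,3,3,3,3,3,3,3,3,3,3,3,3,3,3,3,3,3
w: 0,1,2,0,4,5,6,7,8,9,10,11,12,13,14,15,16,17,18,19,20,21,22,23,24,25,26,27,28,29,30,31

steps = 4; useful = 65; efficiency = 65/128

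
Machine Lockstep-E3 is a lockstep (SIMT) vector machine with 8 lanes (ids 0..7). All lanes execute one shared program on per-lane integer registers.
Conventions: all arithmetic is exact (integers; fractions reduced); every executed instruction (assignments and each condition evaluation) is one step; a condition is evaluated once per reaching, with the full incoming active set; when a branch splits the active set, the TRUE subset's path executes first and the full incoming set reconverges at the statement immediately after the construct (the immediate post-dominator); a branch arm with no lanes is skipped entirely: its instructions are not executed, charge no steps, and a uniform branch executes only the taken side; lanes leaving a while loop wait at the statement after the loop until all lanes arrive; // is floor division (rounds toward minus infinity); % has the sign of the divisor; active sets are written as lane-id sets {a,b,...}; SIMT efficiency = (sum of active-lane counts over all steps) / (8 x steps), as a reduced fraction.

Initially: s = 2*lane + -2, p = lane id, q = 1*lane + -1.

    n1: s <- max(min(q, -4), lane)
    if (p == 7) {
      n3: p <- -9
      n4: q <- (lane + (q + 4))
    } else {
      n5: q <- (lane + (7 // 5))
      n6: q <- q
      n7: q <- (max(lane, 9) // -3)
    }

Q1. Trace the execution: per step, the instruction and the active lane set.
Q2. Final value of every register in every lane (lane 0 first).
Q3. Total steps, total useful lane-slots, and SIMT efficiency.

step 0: s <- max(min(q, -4), lane)   {0,1,2,3,4,5,6,7}
step 1: eval (p == 7)                {0,1,2,3,4,5,6,7}
step 2: p <- -9                      {7}
step 3: q <- (lane + (q + 4))        {7}
step 4: q <- (lane + (7 // 5))       {0,1,2,3,4,5,6}
step 5: q <- q                       {0,1,2,3,4,5,6}
step 6: q <- (max(lane, 9) // -3)    {0,1,2,3,4,5,6}

Answer: 7 steps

s: 0,1,2,3,4,5,6,7
p: 0,1,2,3,4,5,6,-9
q: -3,-3,-3,-3,-3,-3,-3,17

steps = 7; useful = 39; efficiency = 39/56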